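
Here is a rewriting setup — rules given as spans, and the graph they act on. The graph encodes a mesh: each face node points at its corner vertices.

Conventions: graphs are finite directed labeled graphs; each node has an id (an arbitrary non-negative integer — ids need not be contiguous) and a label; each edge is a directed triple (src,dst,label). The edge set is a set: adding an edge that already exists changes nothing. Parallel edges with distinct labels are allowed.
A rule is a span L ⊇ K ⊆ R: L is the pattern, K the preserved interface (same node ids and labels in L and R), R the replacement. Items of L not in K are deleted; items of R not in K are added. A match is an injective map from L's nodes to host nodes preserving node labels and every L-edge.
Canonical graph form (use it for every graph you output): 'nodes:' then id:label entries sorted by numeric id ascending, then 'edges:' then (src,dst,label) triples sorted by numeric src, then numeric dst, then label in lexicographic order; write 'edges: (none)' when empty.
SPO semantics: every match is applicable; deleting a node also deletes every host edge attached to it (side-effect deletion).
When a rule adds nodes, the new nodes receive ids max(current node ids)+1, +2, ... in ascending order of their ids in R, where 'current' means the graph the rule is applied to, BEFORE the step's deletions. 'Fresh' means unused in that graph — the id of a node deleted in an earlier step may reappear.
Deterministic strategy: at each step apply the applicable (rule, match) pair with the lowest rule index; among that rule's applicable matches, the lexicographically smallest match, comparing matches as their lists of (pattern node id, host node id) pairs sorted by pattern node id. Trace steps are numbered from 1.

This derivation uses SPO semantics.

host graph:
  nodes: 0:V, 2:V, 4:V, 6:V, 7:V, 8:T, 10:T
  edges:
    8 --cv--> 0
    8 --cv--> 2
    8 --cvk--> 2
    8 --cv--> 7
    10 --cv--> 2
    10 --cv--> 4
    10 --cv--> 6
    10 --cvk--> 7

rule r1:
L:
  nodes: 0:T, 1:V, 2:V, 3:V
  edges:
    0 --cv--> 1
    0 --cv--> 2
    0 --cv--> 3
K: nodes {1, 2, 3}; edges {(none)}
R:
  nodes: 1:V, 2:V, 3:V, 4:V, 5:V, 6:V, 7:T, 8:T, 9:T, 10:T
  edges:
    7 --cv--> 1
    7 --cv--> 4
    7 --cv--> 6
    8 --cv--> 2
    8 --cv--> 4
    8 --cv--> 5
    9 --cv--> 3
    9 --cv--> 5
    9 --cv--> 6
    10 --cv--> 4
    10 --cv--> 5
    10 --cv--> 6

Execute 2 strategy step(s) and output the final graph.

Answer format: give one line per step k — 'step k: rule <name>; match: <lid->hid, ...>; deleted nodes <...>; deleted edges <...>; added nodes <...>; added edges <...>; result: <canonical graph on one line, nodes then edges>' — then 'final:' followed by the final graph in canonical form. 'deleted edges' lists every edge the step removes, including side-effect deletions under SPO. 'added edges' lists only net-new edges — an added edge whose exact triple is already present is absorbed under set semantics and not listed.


step 1: rule r1; match: 0->8, 1->0, 2->2, 3->7; deleted nodes 8; deleted edges (8,0,cv); (8,2,cv); (8,2,cvk); (8,7,cv); added nodes 11, 12, 13, 14, 15, 16, 17; added edges (14,0,cv); (14,11,cv); (14,13,cv); (15,2,cv); (15,11,cv); (15,12,cv); (16,7,cv); (16,12,cv); (16,13,cv); (17,11,cv); (17,12,cv); (17,13,cv); result: nodes: 0:V, 2:V, 4:V, 6:V, 7:V, 10:T, 11:V, 12:V, 13:V, 14:T, 15:T, 16:T, 17:T edges: (10,2,cv); (10,4,cv); (10,6,cv); (10,7,cvk); (14,0,cv); (14,11,cv); (14,13,cv); (15,2,cv); (15,11,cv); (15,12,cv); (16,7,cv); (16,12,cv); (16,13,cv); (17,11,cv); (17,12,cv); (17,13,cv)
step 2: rule r1; match: 0->10, 1->2, 2->4, 3->6; deleted nodes 10; deleted edges (10,2,cv); (10,4,cv); (10,6,cv); (10,7,cvk); added nodes 18, 19, 20, 21, 22, 23, 24; added edges (21,2,cv); (21,18,cv); (21,20,cv); (22,4,cv); (22,18,cv); (22,19,cv); (23,6,cv); (23,19,cv); (23,20,cv); (24,18,cv); (24,19,cv); (24,20,cv); result: nodes: 0:V, 2:V, 4:V, 6:V, 7:V, 11:V, 12:V, 13:V, 14:T, 15:T, 16:T, 17:T, 18:V, 19:V, 20:V, 21:T, 22:T, 23:T, 24:T edges: (14,0,cv); (14,11,cv); (14,13,cv); (15,2,cv); (15,11,cv); (15,12,cv); (16,7,cv); (16,12,cv); (16,13,cv); (17,11,cv); (17,12,cv); (17,13,cv); (21,2,cv); (21,18,cv); (21,20,cv); (22,4,cv); (22,18,cv); (22,19,cv); (23,6,cv); (23,19,cv); (23,20,cv); (24,18,cv); (24,19,cv); (24,20,cv)
final:
nodes: 0:V, 2:V, 4:V, 6:V, 7:V, 11:V, 12:V, 13:V, 14:T, 15:T, 16:T, 17:T, 18:V, 19:V, 20:V, 21:T, 22:T, 23:T, 24:T
edges: (14,0,cv); (14,11,cv); (14,13,cv); (15,2,cv); (15,11,cv); (15,12,cv); (16,7,cv); (16,12,cv); (16,13,cv); (17,11,cv); (17,12,cv); (17,13,cv); (21,2,cv); (21,18,cv); (21,20,cv); (22,4,cv); (22,18,cv); (22,19,cv); (23,6,cv); (23,19,cv); (23,20,cv); (24,18,cv); (24,19,cv); (24,20,cv)


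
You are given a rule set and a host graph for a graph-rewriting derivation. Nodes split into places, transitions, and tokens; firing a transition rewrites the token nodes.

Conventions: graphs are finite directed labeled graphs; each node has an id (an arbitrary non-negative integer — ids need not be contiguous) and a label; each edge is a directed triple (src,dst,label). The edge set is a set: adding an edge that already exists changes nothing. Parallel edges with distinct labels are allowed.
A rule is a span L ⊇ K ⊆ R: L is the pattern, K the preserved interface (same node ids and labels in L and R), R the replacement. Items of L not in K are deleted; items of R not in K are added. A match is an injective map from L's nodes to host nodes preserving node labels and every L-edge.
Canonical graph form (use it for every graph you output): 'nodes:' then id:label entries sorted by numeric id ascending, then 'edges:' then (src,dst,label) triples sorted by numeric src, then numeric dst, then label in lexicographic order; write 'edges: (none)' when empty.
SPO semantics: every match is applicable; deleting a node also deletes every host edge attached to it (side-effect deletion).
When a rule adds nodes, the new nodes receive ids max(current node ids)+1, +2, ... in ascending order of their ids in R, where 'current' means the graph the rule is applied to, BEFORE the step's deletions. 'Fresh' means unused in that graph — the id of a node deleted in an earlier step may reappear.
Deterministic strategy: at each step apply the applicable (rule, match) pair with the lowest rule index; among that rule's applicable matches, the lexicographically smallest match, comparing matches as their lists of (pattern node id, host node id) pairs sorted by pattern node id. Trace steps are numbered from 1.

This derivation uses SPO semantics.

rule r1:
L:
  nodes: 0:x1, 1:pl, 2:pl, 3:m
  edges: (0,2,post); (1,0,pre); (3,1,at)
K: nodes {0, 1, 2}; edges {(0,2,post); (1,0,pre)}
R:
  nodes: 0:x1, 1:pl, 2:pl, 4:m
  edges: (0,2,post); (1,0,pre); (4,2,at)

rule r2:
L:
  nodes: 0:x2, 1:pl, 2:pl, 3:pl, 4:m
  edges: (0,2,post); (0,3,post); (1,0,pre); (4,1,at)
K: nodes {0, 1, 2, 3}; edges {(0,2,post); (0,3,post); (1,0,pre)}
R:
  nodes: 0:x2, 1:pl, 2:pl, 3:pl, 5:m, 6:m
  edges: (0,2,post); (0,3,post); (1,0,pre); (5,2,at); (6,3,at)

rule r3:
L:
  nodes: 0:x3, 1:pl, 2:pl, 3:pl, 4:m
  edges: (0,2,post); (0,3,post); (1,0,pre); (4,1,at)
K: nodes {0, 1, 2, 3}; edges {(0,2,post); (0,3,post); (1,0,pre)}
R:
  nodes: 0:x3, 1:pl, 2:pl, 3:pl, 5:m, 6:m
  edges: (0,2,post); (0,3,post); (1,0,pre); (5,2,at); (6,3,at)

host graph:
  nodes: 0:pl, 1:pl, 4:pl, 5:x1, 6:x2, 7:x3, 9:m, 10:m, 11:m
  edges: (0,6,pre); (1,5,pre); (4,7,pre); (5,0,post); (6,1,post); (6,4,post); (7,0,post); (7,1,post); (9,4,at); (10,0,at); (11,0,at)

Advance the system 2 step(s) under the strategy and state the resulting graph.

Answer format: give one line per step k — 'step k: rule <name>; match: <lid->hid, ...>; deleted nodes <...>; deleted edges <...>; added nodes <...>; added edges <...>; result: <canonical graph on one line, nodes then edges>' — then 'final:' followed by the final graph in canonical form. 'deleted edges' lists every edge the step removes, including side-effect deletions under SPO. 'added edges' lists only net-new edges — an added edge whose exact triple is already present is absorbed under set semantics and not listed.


step 1: rule r2; match: 0->6, 1->0, 2->1, 3->4, 4->10; deleted nodes 10; deleted edges (10,0,at); added nodes 12, 13; added edges (12,1,at); (13,4,at); result: nodes: 0:pl, 1:pl, 4:pl, 5:x1, 6:x2, 7:x3, 9:m, 11:m, 12:m, 13:m edges: (0,6,pre); (1,5,pre); (4,7,pre); (5,0,post); (6,1,post); (6,4,post); (7,0,post); (7,1,post); (9,4,at); (11,0,at); (12,1,at); (13,4,at)
step 2: rule r1; match: 0->5, 1->1, 2->0, 3->12; deleted nodes 12; deleted edges (12,1,at); added nodes 14; added edges (14,0,at); result: nodes: 0:pl, 1:pl, 4:pl, 5:x1, 6:x2, 7:x3, 9:m, 11:m, 13:m, 14:m edges: (0,6,pre); (1,5,pre); (4,7,pre); (5,0,post); (6,1,post); (6,4,post); (7,0,post); (7,1,post); (9,4,at); (11,0,at); (13,4,at); (14,0,at)
final:
nodes: 0:pl, 1:pl, 4:pl, 5:x1, 6:x2, 7:x3, 9:m, 11:m, 13:m, 14:m
edges: (0,6,pre); (1,5,pre); (4,7,pre); (5,0,post); (6,1,post); (6,4,post); (7,0,post); (7,1,post); (9,4,at); (11,0,at); (13,4,at); (14,0,at)


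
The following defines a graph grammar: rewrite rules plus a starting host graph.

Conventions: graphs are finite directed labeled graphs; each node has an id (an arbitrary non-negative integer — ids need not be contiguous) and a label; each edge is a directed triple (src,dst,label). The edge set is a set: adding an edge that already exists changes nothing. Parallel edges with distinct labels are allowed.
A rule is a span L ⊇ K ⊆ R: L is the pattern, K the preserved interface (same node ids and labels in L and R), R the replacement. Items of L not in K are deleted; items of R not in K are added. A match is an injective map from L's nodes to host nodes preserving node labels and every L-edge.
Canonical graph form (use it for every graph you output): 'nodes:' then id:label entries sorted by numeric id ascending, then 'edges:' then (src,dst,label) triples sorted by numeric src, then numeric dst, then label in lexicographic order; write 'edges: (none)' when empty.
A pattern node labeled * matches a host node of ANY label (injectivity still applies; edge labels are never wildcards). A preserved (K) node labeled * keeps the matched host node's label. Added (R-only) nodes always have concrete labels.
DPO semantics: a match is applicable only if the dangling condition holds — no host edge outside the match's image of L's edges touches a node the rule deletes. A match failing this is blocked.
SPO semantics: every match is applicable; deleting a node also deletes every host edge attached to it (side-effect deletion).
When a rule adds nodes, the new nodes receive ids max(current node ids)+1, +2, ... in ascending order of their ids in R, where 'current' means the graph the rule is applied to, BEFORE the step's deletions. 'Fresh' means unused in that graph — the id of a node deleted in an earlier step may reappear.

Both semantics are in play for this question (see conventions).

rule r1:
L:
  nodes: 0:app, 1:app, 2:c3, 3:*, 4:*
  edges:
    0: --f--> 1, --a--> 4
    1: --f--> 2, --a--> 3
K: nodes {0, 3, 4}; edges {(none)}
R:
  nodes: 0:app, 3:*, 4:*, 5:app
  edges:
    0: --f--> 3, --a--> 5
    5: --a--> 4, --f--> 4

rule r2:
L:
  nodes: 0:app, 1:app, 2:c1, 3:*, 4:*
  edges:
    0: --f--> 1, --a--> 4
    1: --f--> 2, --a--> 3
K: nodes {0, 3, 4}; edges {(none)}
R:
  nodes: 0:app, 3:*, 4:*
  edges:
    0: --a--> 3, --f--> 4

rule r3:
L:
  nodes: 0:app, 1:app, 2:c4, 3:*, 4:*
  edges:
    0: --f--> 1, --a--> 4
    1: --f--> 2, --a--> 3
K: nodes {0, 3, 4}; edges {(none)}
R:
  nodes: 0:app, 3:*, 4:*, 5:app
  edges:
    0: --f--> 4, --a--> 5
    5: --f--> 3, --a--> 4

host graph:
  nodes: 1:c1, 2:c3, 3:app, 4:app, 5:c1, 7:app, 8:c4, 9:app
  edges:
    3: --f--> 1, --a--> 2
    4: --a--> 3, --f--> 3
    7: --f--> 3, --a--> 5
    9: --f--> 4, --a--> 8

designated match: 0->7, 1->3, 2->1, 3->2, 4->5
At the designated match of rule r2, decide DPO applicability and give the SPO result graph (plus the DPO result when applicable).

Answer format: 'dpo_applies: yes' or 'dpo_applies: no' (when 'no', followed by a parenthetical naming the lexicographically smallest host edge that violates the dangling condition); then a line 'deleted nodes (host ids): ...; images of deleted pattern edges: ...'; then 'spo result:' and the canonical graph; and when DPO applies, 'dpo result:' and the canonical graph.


dpo_applies: no
(the rule deletes node 3, which keeps host edge (4,3,a) outside the match image — the dangling condition fails, DPO blocks; SPO proceeds and side-deletes such edges)
deleted nodes (host ids): 1, 3; images of deleted pattern edges: (3,1,f); (3,2,a); (7,3,f); (7,5,a)
spo result:
nodes: 2:c3, 4:app, 5:c1, 7:app, 8:c4, 9:app
edges: (7,2,a); (7,5,f); (9,4,f); (9,8,a)


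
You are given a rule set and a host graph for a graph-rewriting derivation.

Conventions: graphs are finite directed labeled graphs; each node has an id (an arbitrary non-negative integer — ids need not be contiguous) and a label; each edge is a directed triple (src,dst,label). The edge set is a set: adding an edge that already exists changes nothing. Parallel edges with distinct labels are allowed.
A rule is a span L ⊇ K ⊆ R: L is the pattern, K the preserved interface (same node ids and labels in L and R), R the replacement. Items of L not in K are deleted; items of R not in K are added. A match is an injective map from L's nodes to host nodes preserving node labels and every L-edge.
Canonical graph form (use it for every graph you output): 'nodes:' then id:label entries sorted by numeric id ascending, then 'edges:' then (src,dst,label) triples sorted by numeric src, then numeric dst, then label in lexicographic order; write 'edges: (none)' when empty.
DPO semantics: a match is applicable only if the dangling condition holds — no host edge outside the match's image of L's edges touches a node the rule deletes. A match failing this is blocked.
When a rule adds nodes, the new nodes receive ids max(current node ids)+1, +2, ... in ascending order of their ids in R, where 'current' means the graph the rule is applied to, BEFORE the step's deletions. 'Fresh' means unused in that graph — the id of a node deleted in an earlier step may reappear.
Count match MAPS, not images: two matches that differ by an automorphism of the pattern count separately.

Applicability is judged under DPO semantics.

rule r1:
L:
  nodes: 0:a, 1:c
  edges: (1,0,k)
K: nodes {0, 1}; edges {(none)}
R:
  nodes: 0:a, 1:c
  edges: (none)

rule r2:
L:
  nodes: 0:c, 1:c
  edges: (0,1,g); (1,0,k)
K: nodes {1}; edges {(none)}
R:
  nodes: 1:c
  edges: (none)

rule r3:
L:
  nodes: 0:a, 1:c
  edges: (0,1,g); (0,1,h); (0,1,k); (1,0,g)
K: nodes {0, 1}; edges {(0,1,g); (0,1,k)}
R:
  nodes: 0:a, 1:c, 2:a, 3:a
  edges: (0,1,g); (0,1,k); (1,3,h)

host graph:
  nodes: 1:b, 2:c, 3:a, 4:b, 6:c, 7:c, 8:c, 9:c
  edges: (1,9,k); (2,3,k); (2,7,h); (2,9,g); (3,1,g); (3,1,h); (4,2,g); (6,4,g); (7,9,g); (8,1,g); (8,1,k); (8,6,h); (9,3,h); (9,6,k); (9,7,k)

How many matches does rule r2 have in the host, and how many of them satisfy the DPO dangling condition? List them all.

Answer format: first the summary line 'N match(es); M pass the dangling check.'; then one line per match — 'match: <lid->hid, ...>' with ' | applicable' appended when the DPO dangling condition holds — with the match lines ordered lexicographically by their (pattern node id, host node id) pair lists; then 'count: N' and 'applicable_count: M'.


1 match(es); 0 pass the dangling check.
match: 0->7, 1->9
count: 1
applicable_count: 0


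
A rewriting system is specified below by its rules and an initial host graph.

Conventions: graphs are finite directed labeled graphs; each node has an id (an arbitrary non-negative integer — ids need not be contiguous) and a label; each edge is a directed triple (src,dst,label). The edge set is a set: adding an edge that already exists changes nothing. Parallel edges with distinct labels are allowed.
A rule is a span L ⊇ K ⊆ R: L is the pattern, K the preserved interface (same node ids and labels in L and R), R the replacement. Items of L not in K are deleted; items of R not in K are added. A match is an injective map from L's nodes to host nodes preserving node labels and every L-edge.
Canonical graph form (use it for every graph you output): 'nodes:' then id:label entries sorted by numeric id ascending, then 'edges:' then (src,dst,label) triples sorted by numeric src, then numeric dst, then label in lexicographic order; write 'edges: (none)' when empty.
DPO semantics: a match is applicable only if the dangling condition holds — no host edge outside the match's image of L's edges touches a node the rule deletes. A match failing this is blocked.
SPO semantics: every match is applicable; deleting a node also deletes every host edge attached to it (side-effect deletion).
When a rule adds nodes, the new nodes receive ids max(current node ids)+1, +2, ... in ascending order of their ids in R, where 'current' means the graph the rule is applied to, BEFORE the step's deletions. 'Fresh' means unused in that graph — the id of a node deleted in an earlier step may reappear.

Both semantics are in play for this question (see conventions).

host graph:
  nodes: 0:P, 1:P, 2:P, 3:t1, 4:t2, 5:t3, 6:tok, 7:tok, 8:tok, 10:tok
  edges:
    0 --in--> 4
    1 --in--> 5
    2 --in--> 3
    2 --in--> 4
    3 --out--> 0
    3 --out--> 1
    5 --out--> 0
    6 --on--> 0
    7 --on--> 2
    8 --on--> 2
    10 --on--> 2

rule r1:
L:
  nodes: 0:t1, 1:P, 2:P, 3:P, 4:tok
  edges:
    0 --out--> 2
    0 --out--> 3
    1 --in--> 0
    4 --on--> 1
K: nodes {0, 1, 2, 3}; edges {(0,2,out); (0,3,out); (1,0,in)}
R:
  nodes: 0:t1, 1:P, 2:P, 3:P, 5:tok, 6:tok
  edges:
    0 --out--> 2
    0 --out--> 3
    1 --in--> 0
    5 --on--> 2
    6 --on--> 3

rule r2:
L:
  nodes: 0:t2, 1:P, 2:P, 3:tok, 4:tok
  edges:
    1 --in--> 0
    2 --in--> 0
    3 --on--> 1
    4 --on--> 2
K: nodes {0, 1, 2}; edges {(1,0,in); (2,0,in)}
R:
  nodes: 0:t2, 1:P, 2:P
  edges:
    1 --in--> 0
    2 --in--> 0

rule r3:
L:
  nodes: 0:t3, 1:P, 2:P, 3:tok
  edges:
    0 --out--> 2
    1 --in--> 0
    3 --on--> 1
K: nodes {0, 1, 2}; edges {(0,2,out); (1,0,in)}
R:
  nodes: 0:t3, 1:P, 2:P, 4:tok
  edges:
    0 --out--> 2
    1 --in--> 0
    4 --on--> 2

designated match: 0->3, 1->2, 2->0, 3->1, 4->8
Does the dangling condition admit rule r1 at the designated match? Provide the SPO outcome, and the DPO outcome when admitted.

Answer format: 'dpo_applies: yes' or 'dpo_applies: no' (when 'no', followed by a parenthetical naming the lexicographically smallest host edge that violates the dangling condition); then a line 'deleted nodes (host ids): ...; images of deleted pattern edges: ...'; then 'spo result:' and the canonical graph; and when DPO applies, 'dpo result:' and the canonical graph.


dpo_applies: yes
deleted nodes (host ids): 8; images of deleted pattern edges: (8,2,on)
spo result:
nodes: 0:P, 1:P, 2:P, 3:t1, 4:t2, 5:t3, 6:tok, 7:tok, 10:tok, 11:tok, 12:tok
edges: (0,4,in); (1,5,in); (2,3,in); (2,4,in); (3,0,out); (3,1,out); (5,0,out); (6,0,on); (7,2,on); (10,2,on); (11,0,on); (12,1,on)
dpo result:
nodes: 0:P, 1:P, 2:P, 3:t1, 4:t2, 5:t3, 6:tok, 7:tok, 10:tok, 11:tok, 12:tok
edges: (0,4,in); (1,5,in); (2,3,in); (2,4,in); (3,0,out); (3,1,out); (5,0,out); (6,0,on); (7,2,on); (10,2,on); (11,0,on); (12,1,on)


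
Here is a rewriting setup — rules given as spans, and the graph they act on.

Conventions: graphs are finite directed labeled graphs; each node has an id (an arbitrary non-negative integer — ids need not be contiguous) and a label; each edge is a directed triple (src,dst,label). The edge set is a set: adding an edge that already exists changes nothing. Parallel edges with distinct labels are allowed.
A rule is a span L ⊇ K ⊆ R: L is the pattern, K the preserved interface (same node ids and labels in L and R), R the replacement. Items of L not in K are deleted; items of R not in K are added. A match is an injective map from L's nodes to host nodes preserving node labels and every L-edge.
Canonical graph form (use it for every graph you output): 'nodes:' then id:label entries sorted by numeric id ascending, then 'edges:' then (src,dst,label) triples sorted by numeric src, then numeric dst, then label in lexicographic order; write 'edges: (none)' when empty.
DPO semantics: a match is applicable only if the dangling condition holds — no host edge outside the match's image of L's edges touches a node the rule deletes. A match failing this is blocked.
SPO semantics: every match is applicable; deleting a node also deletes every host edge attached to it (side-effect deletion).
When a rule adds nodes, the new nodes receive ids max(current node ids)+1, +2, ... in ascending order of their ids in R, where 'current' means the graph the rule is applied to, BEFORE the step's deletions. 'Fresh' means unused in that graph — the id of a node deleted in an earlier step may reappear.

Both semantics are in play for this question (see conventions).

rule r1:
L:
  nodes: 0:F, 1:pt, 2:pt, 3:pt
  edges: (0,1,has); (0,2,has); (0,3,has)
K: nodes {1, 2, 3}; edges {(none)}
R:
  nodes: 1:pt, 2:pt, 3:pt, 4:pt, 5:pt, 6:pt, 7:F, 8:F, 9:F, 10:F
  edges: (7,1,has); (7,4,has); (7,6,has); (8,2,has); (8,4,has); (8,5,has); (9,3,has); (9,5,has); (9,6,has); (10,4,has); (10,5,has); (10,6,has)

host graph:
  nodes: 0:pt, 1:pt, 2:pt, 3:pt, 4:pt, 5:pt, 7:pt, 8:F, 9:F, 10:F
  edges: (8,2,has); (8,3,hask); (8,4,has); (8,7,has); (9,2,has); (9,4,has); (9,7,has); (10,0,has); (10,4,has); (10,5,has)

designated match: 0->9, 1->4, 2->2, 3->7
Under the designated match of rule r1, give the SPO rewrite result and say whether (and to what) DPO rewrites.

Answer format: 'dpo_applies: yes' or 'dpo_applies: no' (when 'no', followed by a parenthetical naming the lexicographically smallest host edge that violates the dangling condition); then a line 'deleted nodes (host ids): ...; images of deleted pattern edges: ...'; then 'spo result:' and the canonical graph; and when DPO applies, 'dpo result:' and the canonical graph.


dpo_applies: yes
deleted nodes (host ids): 9; images of deleted pattern edges: (9,2,has); (9,4,has); (9,7,has)
spo result:
nodes: 0:pt, 1:pt, 2:pt, 3:pt, 4:pt, 5:pt, 7:pt, 8:F, 10:F, 11:pt, 12:pt, 13:pt, 14:F, 15:F, 16:F, 17:F
edges: (8,2,has); (8,3,hask); (8,4,has); (8,7,has); (10,0,has); (10,4,has); (10,5,has); (14,4,has); (14,11,has); (14,13,has); (15,2,has); (15,11,has); (15,12,has); (16,7,has); (16,12,has); (16,13,has); (17,11,has); (17,12,has); (17,13,has)
dpo result:
nodes: 0:pt, 1:pt, 2:pt, 3:pt, 4:pt, 5:pt, 7:pt, 8:F, 10:F, 11:pt, 12:pt, 13:pt, 14:F, 15:F, 16:F, 17:F
edges: (8,2,has); (8,3,hask); (8,4,has); (8,7,has); (10,0,has); (10,4,has); (10,5,has); (14,4,has); (14,11,has); (14,13,has); (15,2,has); (15,11,has); (15,12,has); (16,7,has); (16,12,has); (16,13,has); (17,11,has); (17,12,has); (17,13,has)


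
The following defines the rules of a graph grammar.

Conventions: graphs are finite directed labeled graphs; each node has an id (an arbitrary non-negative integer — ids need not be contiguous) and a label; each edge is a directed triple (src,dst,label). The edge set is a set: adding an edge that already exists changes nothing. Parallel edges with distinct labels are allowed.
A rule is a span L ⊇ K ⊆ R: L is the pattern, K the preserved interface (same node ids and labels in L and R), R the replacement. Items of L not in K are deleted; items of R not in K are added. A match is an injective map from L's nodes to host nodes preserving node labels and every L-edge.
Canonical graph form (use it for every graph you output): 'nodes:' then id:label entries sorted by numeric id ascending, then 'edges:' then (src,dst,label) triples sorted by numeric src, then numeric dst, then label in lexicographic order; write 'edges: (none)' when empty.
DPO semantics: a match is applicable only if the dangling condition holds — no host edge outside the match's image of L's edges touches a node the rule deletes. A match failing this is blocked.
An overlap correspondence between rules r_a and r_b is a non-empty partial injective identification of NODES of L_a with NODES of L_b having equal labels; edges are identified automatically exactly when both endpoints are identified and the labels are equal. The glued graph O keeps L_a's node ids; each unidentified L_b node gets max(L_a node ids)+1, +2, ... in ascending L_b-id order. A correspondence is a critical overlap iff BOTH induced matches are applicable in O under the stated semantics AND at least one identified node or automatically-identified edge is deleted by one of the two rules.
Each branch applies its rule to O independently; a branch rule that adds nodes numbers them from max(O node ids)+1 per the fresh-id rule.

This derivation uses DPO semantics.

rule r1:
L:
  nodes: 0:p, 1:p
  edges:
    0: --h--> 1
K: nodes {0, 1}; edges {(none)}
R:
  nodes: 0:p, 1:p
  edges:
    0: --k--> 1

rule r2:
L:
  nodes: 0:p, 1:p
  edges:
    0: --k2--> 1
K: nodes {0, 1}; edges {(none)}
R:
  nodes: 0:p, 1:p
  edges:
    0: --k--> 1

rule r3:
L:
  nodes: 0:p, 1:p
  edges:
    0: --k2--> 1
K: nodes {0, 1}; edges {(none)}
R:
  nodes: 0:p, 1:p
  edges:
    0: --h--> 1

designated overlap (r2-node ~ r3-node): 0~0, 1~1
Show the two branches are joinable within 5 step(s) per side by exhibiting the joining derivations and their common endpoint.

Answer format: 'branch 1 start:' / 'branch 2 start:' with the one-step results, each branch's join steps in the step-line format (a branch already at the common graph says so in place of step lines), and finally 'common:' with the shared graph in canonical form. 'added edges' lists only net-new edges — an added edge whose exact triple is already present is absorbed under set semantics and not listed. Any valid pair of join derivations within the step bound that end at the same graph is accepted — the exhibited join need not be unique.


branch 1 start:
nodes: 0:p, 1:p
edges: (0,1,k)
branch 2 start:
nodes: 0:p, 1:p
edges: (0,1,h)
branch 1: already at the common graph (0 steps)
branch 2 step 1: rule r1; match: 0->0, 1->1; deleted nodes (none); deleted edges (0,1,h); added nodes (none); added edges (0,1,k); result: nodes: 0:p, 1:p edges: (0,1,k)
common:
nodes: 0:p, 1:p
edges: (0,1,k)


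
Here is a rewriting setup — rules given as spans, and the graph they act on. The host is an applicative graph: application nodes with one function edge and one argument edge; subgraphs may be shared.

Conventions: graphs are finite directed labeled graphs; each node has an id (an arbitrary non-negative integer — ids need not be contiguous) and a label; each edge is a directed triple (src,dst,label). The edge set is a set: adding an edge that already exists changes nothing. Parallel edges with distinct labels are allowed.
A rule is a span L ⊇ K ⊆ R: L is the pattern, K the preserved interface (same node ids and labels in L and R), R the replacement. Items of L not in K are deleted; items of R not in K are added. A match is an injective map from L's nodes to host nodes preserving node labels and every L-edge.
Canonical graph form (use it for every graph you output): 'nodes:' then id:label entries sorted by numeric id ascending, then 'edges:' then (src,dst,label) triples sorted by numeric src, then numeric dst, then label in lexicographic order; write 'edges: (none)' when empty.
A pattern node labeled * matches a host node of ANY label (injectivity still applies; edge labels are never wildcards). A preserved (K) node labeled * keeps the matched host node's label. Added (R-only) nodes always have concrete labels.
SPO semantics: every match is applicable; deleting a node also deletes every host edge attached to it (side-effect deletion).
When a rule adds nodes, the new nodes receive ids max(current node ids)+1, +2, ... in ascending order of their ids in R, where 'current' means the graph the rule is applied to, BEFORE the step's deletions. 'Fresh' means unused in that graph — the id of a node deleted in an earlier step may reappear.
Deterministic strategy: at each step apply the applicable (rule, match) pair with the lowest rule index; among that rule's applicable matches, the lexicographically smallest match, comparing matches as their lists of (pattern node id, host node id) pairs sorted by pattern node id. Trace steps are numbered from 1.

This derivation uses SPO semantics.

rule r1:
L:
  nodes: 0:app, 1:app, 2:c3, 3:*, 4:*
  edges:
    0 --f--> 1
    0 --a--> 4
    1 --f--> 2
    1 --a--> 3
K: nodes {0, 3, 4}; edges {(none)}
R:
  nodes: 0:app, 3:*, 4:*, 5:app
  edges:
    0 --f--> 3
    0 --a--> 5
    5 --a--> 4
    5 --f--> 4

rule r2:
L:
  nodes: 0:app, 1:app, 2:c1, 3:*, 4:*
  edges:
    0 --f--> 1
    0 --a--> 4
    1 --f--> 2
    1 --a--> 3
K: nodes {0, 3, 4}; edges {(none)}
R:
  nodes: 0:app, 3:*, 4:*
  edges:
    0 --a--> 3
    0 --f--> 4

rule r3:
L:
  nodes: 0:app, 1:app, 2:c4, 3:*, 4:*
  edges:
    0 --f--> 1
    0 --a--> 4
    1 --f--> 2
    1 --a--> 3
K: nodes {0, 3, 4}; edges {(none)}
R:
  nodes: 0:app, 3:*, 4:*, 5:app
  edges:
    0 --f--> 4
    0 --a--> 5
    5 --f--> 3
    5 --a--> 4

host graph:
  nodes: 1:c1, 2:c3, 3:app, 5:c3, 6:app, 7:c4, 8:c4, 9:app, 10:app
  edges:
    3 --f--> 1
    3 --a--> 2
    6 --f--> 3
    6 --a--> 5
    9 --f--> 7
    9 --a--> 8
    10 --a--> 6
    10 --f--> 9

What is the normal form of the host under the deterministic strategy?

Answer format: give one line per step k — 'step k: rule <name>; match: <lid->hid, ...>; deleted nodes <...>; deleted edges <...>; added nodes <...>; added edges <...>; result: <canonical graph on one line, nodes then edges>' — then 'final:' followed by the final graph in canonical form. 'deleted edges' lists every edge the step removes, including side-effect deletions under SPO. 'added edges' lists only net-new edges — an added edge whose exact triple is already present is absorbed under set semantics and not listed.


step 1: rule r2; match: 0->6, 1->3, 2->1, 3->2, 4->5; deleted nodes 1, 3; deleted edges (3,1,f); (3,2,a); (6,3,f); (6,5,a); added nodes (none); added edges (6,2,a); (6,5,f); result: nodes: 2:c3, 5:c3, 6:app, 7:c4, 8:c4, 9:app, 10:app edges: (6,2,a); (6,5,f); (9,7,f); (9,8,a); (10,6,a); (10,9,f)
step 2: rule r3; match: 0->10, 1->9, 2->7, 3->8, 4->6; deleted nodes 7, 9; deleted edges (9,7,f); (9,8,a); (10,6,a); (10,9,f); added nodes 11; added edges (10,6,f); (10,11,a); (11,6,a); (11,8,f); result: nodes: 2:c3, 5:c3, 6:app, 8:c4, 10:app, 11:app edges: (6,2,a); (6,5,f); (10,6,f); (10,11,a); (11,6,a); (11,8,f)
step 3: rule r1; match: 0->10, 1->6, 2->5, 3->2, 4->11; deleted nodes 5, 6; deleted edges (6,2,a); (6,5,f); (10,6,f); (10,11,a); (11,6,a); added nodes 12; added edges (10,2,f); (10,12,a); (12,11,a); (12,11,f); result: nodes: 2:c3, 8:c4, 10:app, 11:app, 12:app edges: (10,2,f); (10,12,a); (11,8,f); (12,11,a); (12,11,f)
final:
nodes: 2:c3, 8:c4, 10:app, 11:app, 12:app
edges: (10,2,f); (10,12,a); (11,8,f); (12,11,a); (12,11,f)


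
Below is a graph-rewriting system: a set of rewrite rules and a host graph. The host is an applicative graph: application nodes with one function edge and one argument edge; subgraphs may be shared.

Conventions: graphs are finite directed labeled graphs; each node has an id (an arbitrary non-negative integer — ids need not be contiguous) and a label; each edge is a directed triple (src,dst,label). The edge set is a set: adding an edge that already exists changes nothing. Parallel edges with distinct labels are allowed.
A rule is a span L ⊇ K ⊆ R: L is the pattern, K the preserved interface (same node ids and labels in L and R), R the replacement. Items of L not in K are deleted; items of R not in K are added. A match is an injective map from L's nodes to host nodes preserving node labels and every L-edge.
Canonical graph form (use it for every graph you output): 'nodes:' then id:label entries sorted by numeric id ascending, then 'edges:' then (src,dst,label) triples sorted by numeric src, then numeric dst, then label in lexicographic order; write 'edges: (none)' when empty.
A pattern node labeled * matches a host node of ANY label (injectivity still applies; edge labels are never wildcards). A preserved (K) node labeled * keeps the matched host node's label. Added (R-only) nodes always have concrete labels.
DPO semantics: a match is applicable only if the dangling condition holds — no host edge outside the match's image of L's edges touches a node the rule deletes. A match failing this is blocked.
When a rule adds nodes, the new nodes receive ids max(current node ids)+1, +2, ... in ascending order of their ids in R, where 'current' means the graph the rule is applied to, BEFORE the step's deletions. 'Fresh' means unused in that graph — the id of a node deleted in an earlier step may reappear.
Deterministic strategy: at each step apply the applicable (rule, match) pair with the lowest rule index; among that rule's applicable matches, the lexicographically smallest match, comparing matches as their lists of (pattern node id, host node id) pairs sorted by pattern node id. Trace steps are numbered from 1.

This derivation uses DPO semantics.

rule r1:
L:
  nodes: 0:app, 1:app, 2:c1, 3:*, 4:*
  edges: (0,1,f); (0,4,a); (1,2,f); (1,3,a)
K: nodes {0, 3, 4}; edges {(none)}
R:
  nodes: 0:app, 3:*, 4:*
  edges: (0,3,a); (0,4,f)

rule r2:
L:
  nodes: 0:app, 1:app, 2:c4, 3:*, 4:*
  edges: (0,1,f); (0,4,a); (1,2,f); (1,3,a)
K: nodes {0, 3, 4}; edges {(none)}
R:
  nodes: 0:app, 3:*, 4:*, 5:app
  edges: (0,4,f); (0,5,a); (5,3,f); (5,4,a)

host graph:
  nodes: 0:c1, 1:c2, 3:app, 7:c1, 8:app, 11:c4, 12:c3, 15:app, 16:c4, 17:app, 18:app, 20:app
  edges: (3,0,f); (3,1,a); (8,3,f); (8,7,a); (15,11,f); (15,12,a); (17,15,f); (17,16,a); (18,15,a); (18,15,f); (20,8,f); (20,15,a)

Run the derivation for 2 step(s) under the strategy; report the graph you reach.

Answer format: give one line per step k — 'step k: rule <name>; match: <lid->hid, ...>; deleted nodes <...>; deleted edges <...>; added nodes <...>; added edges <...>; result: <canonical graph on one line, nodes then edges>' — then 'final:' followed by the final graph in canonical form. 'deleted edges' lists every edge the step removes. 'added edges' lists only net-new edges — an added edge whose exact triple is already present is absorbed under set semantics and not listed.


step 1: rule r1; match: 0->8, 1->3, 2->0, 3->1, 4->7; deleted nodes 0, 3; deleted edges (3,0,f); (3,1,a); (8,3,f); (8,7,a); added nodes (none); added edges (8,1,a); (8,7,f); result: nodes: 1:c2, 7:c1, 8:app, 11:c4, 12:c3, 15:app, 16:c4, 17:app, 18:app, 20:app edges: (8,1,a); (8,7,f); (15,11,f); (15,12,a); (17,15,f); (17,16,a); (18,15,a); (18,15,f); (20,8,f); (20,15,a)
step 2: rule r1; match: 0->20, 1->8, 2->7, 3->1, 4->15; deleted nodes 7, 8; deleted edges (8,1,a); (8,7,f); (20,8,f); (20,15,a); added nodes (none); added edges (20,1,a); (20,15,f); result: nodes: 1:c2, 11:c4, 12:c3, 15:app, 16:c4, 17:app, 18:app, 20:app edges: (15,11,f); (15,12,a); (17,15,f); (17,16,a); (18,15,a); (18,15,f); (20,1,a); (20,15,f)
final:
nodes: 1:c2, 11:c4, 12:c3, 15:app, 16:c4, 17:app, 18:app, 20:app
edges: (15,11,f); (15,12,a); (17,15,f); (17,16,a); (18,15,a); (18,15,f); (20,1,a); (20,15,f)


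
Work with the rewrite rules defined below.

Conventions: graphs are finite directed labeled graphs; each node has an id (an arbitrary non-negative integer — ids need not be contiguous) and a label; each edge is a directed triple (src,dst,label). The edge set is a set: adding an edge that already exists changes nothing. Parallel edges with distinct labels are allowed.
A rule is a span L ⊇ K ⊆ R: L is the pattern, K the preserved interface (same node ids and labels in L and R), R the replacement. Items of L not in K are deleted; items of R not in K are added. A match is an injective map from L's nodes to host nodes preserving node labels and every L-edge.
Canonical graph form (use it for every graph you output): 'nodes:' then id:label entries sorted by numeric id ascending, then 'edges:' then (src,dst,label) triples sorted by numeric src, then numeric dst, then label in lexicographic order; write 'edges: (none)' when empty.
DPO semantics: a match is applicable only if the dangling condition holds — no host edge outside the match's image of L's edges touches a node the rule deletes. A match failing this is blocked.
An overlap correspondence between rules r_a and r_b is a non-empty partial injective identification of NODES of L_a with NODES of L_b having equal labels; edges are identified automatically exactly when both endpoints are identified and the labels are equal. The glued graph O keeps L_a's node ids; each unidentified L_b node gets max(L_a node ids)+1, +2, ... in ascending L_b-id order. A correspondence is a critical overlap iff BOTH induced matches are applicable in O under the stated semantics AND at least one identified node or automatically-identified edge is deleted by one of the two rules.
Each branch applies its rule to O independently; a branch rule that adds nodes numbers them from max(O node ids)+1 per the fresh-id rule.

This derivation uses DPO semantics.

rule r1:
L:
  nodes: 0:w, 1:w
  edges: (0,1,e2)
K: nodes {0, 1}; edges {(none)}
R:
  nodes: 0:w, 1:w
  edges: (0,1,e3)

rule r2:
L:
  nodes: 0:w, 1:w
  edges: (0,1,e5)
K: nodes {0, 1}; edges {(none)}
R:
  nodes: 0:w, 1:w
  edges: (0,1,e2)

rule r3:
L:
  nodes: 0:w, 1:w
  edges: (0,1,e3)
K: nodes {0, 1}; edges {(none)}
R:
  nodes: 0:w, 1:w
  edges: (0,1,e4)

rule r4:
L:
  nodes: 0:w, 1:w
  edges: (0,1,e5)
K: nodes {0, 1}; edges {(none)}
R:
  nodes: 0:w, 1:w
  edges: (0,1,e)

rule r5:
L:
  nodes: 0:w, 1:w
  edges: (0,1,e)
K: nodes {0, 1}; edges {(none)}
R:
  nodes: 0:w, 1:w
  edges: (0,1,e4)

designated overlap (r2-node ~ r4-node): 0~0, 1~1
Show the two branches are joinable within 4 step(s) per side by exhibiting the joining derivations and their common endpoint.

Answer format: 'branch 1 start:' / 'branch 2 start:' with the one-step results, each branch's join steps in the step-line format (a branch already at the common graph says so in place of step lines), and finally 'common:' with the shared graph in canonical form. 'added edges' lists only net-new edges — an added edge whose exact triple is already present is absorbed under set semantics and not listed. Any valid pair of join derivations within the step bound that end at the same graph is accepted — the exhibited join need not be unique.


branch 1 start:
nodes: 0:w, 1:w
edges: (0,1,e2)
branch 2 start:
nodes: 0:w, 1:w
edges: (0,1,e)
branch 1 step 1: rule r1; match: 0->0, 1->1; deleted nodes (none); deleted edges (0,1,e2); added nodes (none); added edges (0,1,e3); result: nodes: 0:w, 1:w edges: (0,1,e3)
branch 1 step 2: rule r3; match: 0->0, 1->1; deleted nodes (none); deleted edges (0,1,e3); added nodes (none); added edges (0,1,e4); result: nodes: 0:w, 1:w edges: (0,1,e4)
branch 2 step 1: rule r5; match: 0->0, 1->1; deleted nodes (none); deleted edges (0,1,e); added nodes (none); added edges (0,1,e4); result: nodes: 0:w, 1:w edges: (0,1,e4)
common:
nodes: 0:w, 1:w
edges: (0,1,e4)


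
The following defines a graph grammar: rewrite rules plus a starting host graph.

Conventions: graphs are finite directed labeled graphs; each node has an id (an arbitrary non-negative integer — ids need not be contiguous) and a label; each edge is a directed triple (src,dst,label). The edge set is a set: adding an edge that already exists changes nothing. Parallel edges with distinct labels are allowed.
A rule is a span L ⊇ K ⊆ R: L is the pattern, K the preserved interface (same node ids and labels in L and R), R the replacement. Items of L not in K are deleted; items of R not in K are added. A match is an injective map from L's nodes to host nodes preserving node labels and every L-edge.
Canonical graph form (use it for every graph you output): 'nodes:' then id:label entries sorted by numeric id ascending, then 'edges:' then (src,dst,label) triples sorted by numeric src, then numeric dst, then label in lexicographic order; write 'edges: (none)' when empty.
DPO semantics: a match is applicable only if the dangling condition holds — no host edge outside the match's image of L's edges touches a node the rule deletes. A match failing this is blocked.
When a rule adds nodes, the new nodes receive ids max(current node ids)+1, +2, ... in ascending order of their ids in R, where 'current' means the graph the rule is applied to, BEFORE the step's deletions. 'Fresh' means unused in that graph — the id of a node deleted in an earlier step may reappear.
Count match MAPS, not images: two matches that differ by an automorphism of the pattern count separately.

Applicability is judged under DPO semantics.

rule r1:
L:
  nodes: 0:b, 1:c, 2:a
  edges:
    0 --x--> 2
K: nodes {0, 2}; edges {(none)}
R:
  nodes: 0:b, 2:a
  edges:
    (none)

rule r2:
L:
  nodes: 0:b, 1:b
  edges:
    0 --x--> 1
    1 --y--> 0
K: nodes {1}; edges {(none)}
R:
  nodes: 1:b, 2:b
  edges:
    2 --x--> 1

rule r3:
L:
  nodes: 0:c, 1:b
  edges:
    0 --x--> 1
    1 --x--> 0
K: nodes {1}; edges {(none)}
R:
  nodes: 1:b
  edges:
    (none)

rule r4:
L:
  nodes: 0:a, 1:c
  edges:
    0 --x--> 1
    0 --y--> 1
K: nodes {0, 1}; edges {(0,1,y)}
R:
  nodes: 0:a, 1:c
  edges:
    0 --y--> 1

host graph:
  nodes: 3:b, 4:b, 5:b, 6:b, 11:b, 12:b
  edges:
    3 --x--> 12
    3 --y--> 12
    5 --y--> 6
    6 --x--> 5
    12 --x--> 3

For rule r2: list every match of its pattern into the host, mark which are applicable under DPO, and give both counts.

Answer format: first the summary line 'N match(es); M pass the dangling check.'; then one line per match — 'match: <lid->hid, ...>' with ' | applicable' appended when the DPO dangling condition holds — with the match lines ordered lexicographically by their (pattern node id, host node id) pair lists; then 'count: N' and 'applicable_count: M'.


2 match(es); 1 pass the dangling check.
match: 0->6, 1->5 | applicable
match: 0->12, 1->3
count: 2
applicable_count: 1
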